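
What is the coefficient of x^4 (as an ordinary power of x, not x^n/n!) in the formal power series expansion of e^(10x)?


The exponential series is e^y = sum_{k>=0} y^k / k!. Substituting y = 10x gives
e^(10x) = sum_{k>=0} 10^k x^k / k!.
So the coefficient of x^n is a^n/n! with a = 10, n = 4:
10^4 / 4! = 10000/24 = 1250/3

1250/3


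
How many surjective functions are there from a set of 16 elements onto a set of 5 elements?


By inclusion-exclusion on which target elements are missed, the number of surjections from an n-set onto a k-set is
surj(n, k) = sum_{j=0}^{k} (-1)^j C(k, j) (k - j)^n.
Equivalently surj(n, k) = k! * S(n, k), where S(n, k) is the Stirling number of the second kind.
For n = 16, k = 5:
S(16, 5) = 1096190550, so
surj = 5! * 1096190550 = 120 * 1096190550 = 131542866000.

131542866000


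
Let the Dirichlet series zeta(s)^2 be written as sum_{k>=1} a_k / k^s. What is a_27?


The Dirichlet convolution of the constant function 1 with itself gives (1 * 1)(k) = sum_{d | k} 1 = d(k), the number of positive divisors of k.
Since zeta(s) = sum_{k>=1} 1/k^s, we have zeta(s)^2 = sum_{k>=1} d(k)/k^s, so a_k = d(k).
For k = 27: the divisors are 1, 3, 9, 27.
Count = 4.

4


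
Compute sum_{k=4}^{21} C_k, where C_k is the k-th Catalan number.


C_4 through C_21: 14, 42, 132, 429, 1430, 4862, 16796, 58786, 208012, 742900, 2674440, 9694845, 35357670, 129644790, 477638700, 1767263190, 6564120420, 24466267020
Sum = 14 + 42 + 132 + 429 + 1430 + 4862 + 16796 + 58786 + 208012 + 742900 + 2674440 + 9694845 + 35357670 + 129644790 + 477638700 + 1767263190 + 6564120420 + 24466267020
= 33453694478

33453694478


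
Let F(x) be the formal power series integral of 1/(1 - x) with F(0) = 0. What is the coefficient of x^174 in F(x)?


1/(1 - x) = sum_{k>=0} x^k. Integrating termwise and using F(0) = 0 gives
F(x) = sum_{k>=0} x^(k+1) / (k+1) = sum_{m>=1} x^m / m = -ln(1 - x).
So the coefficient of x^174 is 1/174 = 1/174.

1/174


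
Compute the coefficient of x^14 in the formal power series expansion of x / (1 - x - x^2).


Let f(x) = sum_{k>=0} a_k x^k. Multiplying f(x) * (1 - x - x^2) = x and matching coefficients gives a_0 = 0, a_1 = 1, and a_k = a_{k-1} + a_{k-2} for k >= 2. These are the Fibonacci numbers F_k.
Iterating from F_0 = 0, F_1 = 1:
F_0=0, F_1=1, F_2=1, F_3=2, F_4=3, F_5=5, F_6=8, F_7=13, F_8=21, F_9=34, ...
F_14 = 377.

377


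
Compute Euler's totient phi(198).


phi(n) counts integers in [1, n] coprime to n. Using the multiplicative formula phi(n) = n * prod_{p | n} (1 - 1/p):
198 = 2 * 3^2 * 11, so
phi(198) = 198 * (1 - 1/2) * (1 - 1/3) * (1 - 1/11) = 60.

60


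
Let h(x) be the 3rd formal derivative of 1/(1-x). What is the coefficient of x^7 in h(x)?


Differentiating 3 times: d^3/dx^3 [1/(1-x)] = 3!/(1-x)^4.
The expansion 1/(1-x)^4 = sum_{k>=0} C(k+3, 3) x^k, so the coefficient of x^n in 3!/(1-x)^4 is 3! * C(n+3, 3).
For n = 7: 6 * C(10, 3) = 6 * 120 = 720

720


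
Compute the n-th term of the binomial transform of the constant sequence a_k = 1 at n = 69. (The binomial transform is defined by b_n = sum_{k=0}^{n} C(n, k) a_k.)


With a_k = 1 for all k, b_n = sum_{k=0}^{n} C(n, k) = 2^n by the binomial theorem.
For n = 69: 2^69 = 590295810358705651712.

590295810358705651712


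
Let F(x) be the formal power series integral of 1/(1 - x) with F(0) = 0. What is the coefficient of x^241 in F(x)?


1/(1 - x) = sum_{k>=0} x^k. Integrating termwise and using F(0) = 0 gives
F(x) = sum_{k>=0} x^(k+1) / (k+1) = sum_{m>=1} x^m / m = -ln(1 - x).
So the coefficient of x^241 is 1/241 = 1/241.

1/241


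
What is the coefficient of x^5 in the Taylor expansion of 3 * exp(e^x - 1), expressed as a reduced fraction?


exp(e^x - 1) = sum_{k>=0} Bell_k x^k / k!, where Bell_k is the k-th Bell number.
So the coefficient of x^5 is 3 * Bell_5 / 5!.
Computing: Bell_5 = 52 and 5! = 120, giving
3 * 52/120 = 13/10.

13/10


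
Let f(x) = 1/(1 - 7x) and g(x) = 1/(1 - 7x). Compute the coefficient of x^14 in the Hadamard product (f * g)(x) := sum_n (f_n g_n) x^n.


f has coefficients f_k = 7^k and g has coefficients g_k = 7^k, so the Hadamard product has coefficient (f*g)_k = 7^k * 7^k = 49^k.
For k = 14: 49^14 = 459986536544739960976801.

459986536544739960976801


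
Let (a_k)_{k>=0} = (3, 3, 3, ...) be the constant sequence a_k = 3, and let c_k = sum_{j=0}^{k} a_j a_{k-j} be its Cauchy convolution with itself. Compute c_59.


Since a_j = 3 for all j >= 0, the convolution sum becomes
c_k = sum_{j=0}^{k} 3 * 3 = 9 * (k + 1).
Equivalently, the generating function of (a_k) is 3/(1 - x) and its square is 9/(1 - x)^2 = sum_{k>=0} 9(k + 1) x^k.
For k = 59: 9 * 60 = 540.

540


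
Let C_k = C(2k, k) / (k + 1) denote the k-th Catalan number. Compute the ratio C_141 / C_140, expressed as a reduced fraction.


Using C_k = (2k)! / (k! (k+1)!), the ratio C_{k+1}/C_k simplifies to
C_{k+1}/C_k = [(2k+2)! / ((k+1)! (k+2)!)] * [k! (k+1)! / (2k)!]
 = (2k+2)(2k+1) / ((k+1)(k+2)) = 2(2k+1) / (k+2).
For k = 140: 2(2*140 + 1) / (140 + 2) = 562/142 = 281/71.

281/71


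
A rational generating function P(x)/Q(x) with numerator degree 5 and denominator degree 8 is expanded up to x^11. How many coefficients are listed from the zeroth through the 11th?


Expanding up to x^11 gives the coefficients for x^0, x^1, ..., x^11.
That is 11 + 1 = 12 coefficients in total.

12


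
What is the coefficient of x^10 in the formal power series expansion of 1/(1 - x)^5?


The expansion 1/(1 - x)^r = sum_{k>=0} C(k + r - 1, r - 1) x^k follows from the multiset / negative-binomial theorem (or from repeated differentiation of the geometric series).
For r = 5 and k = 10:
C(14, 4) = 87178291200 / (24 * 3628800) = 1001.

1001


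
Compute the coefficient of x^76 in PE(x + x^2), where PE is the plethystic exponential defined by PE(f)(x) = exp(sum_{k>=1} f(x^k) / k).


With f(x) = x + x^2, the exponent is sum_{k>=1} (x^k + x^(2k)) / k = -ln(1 - x) - ln(1 - x^2). Exponentiating:
PE(x + x^2) = 1 / ((1 - x)(1 - x^2)).
This is the generating function for partitions of n into parts of size 1 or 2. The number of 2's can be any j in 0..38, and the rest are 1's, so
[x^76] = floor(76/2) + 1 = 39.

39


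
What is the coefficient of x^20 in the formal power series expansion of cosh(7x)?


The Maclaurin series is cosh(t) = sum_{m>=0} t^(2m) / (2m)!, so substituting t = 7x, only even powers of x are nonzero, with coefficient of x^(2m) equal to 7^(2m) / (2m)!.
For x^20 the coefficient is 7^20/20! = 79792266297612001/2432902008176640000 = 1628413597910449/49651061391360000.

1628413597910449/49651061391360000


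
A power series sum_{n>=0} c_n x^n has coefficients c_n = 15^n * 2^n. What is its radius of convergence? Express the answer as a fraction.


By the root test (Cauchy-Hadamard), the radius is R = 1 / limsup_n |c_n|^(1/n).
Here |c_n|^(1/n) = (15^n * 2^n)^(1/n) = 15 * 2 = 30 for all n.
So R = 1/30 = 1/30.

1/30


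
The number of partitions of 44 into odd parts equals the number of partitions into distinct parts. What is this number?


Computing partitions of 44 into odd parts (1, 3, 5, ...):
Using the generating function prod_{k>=0} 1/(1-x^(2k+1)),
the count is 1816

1816


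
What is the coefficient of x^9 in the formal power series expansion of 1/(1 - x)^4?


The negative binomial / multiset identity is
1/(1 - x)^r = sum_{k>=0} C(k + r - 1, r - 1) x^k.
Here r = 4 and k = 9, so the coefficient is
C(9 + 3, 3) = C(12, 3)
= 220

220


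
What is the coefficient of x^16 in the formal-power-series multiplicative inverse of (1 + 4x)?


The inverse is 1/(1 + 4x). Apply the geometric identity 1/(1 - y) = sum_{k>=0} y^k with y = -4x:
1/(1 + 4x) = sum_{k>=0} (-4)^k x^k.
So the coefficient of x^16 is (-4)^16 = 4294967296.

4294967296


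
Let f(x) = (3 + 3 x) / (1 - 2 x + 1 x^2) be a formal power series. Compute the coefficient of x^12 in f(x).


Write f(x) = sum_{k>=0} a_k x^k. Multiplying both sides by 1 - 2 x + 1 x^2 gives
(1 - 2 x + 1 x^2) sum_{k>=0} a_k x^k = 3 + 3 x.
Matching coefficients:
 x^0: a_0 = 3
 x^1: a_1 - 2 a_0 = 3  =>  a_1 = 2*3 + 3 = 9
 x^k (k >= 2): a_k = 2 a_{k-1} - 1 a_{k-2}.
Iterating: a_2 = 15, a_3 = 21, a_4 = 27, a_5 = 33, a_6 = 39, a_7 = 45, a_8 = 51, a_9 = 57, a_10 = 63, a_11 = 69, a_12 = 75.
So the coefficient of x^12 is 75.

75


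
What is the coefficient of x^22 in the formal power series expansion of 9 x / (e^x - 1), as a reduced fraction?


The exponential generating function for Bernoulli numbers is
x / (e^x - 1) = sum_{k>=0} B_k x^k / k!.
So the coefficient of x^22 in 9 x / (e^x - 1) is 9 B_22 / 22!.
Computing: B_22 = 854513/138, 22! = 1124000727777607680000, giving
9 * 854513/138 / 1124000727777607680000 = 77683/1566788893265756160000.

77683/1566788893265756160000


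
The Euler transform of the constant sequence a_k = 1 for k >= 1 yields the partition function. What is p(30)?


The Euler transform converts the sequence a_k = 1 into the number of integer partitions.
Using the recurrence or dynamic programming:
p(30) = 5604

5604


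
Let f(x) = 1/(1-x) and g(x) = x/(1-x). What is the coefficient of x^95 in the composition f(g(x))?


First simplify the composition: f(g(x)) = 1/(1 - x/(1-x)) = (1-x)/((1-x) - x) = (1-x)/(1-2x).
Now extract the coefficient. Write (1-x)/(1-2x) = 1/(1-2x) - x/(1-2x).
The coefficient of x^n in 1/(1-2x) is 2^n, and in x/(1-2x) is 2^(n-1) (for n >= 1).
So the coefficient of x^95 is 2^95 - 2^94 = 39614081257132168796771975168 - 19807040628566084398385987584 = 19807040628566084398385987584.

19807040628566084398385987584


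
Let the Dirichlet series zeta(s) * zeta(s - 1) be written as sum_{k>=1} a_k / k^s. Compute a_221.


Convolution gives a_k = sum_{d | k} d * 1 = sum_{d | k} d = sigma(k), the sum of positive divisors of k.
For k = 221, the divisors are 1, 13, 17, 221, so
sigma(221) = 1 + 13 + 17 + 221 = 252.

252


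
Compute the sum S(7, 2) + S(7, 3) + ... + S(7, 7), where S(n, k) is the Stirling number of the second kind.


By definition, S(n, k) counts partitions of an n-set into exactly k nonempty blocks.
Computing row n = 7 for k = 2..7:
S(7, k): 63, 301, 350, 140, 21, 1
Sum = 876.

876


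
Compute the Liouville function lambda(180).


The Liouville function is lambda(k) = (-1)^Omega(k), where Omega(k) counts the prime factors of k with multiplicity.
Factoring: 180 = 2 * 2 * 3 * 3 * 5, so Omega(180) = 5.
lambda(180) = (-1)^5 = -1.

-1


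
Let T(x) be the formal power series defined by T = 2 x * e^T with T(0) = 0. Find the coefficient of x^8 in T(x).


Apply the Lagrange inversion formula: if T = 2 x * phi(T) with phi(t) = e^t, then
[x^n] T = 2^n * (1/n) [t^(n-1)] phi(t)^n = 2^n * (1/n) [t^(n-1)] e^(n t) = 2^n * (1/n) * n^(n-1) / (n-1)! = 2^n * n^(n-1) / n!.
When c = 1 this is the Cayley count of rooted labeled trees on n vertices, divided by n!.
For n = 8: 2^8 * 8^7 / 8! = 256 * 2097152/40320 = 4194304/315.

4194304/315


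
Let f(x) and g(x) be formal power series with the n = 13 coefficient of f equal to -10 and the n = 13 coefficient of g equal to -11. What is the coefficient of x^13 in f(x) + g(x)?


Addition of formal power series is termwise.
The coefficient of x^13 in f + g = -10 + -11
= -21

-21


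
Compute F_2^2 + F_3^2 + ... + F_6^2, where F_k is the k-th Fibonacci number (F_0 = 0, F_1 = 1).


There is a standard identity sum_{k=0}^{N} F_k^2 = F_N * F_{N+1} (proved inductively from the telescoping relation F_k^2 = F_k F_{k+1} - F_{k-1} F_k). Then
sum_{k=2}^{6} F_k^2 = F_6 F_7 - F_1 F_2.
Computing: F_6 = 8, F_7 = 13, F_1 = 1, F_2 = 1.
Sum = 8 * 13 - 1 * 1 = 103.

103


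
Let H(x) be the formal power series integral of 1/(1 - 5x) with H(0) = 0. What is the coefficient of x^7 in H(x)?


1/(1 - 5x) = sum_{k>=0} 5^k x^k. Integrating termwise with H(0) = 0:
H(x) = sum_{k>=0} 5^k x^(k+1) / (k+1) = sum_{m>=1} 5^(m-1) x^m / m.
For m = 7: 5^6/7 = 15625/7 = 15625/7.

15625/7


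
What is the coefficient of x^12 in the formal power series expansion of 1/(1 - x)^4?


The expansion 1/(1 - x)^r = sum_{k>=0} C(k + r - 1, r - 1) x^k follows from the multiset / negative-binomial theorem (or from repeated differentiation of the geometric series).
For r = 4 and k = 12:
C(15, 3) = 1307674368000 / (6 * 479001600) = 455.

455


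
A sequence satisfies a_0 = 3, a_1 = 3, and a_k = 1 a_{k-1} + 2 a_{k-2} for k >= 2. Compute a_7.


The characteristic equation is t^2 - 1 t - 2 = 0, with roots r_1 = 2 and r_2 = -1 (so c_1 = r_1 + r_2, c_2 = -r_1 r_2 as required).
One can use the closed form a_n = A r_1^n + B r_2^n, but direct iteration is more reliable:
a_0 = 3, a_1 = 3, a_2 = 9, a_3 = 15, a_4 = 33, a_5 = 63, a_6 = 129, a_7 = 255.
So a_7 = 255.

255


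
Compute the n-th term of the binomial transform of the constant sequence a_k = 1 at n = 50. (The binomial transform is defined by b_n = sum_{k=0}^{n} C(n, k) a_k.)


With a_k = 1 for all k, b_n = sum_{k=0}^{n} C(n, k) = 2^n by the binomial theorem.
For n = 50: 2^50 = 1125899906842624.

1125899906842624


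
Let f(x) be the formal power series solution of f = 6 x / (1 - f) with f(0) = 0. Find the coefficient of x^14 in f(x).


Apply Lagrange inversion: f = 6 x * phi(f) with phi(t) = 1/(1 - t), so
[x^n] f = 6^n * (1/n) [t^(n-1)] phi(t)^n = 6^n * (1/n) [t^(n-1)] (1 - t)^(-n) = 6^n * (1/n) C(2n - 2, n - 1) = 6^n * C_{n-1}.
For n = 14: C_13 = C(26, 13) / 14 = 10400600/14 = 742900.
With the 6^14 = 78364164096 factor, the coefficient is 78364164096 * 742900 = 58216737506918400.

58216737506918400


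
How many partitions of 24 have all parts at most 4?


Using the generating function (1-x)^(-1)(1-x^2)^(-1)...(1-x^4)^(-1),
the coefficient of x^24 counts these restricted partitions.
Result = 169

169


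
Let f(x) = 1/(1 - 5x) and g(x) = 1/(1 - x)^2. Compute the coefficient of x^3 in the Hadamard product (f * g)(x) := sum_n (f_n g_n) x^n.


f has coefficients f_k = 5^k. For g = 1/(1 - x)^2 the coefficient is g_k = C(k + 1, 1) = k + 1. The Hadamard coefficient is (f * g)_k = 5^k * (k + 1).
For k = 3: 5^3 * 4 = 125 * 4 = 500.

500


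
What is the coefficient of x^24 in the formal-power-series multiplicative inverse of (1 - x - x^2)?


Let the inverse be f(x) = sum_{k>=0} a_k x^k. From f(x) * (1 - x - x^2) = 1 and matching coefficients:
 x^0: a_0 = 1.
 x^1: a_1 - a_0 = 0, so a_1 = 1.
 x^k (k >= 2): a_k - a_{k-1} - a_{k-2} = 0, i.e. a_k = a_{k-1} + a_{k-2}.
This is the Fibonacci-type recurrence shifted so that a_0 = a_1 = 1.
Iterating: a_0=1, a_1=1, a_2=2, a_3=3, a_4=5, a_5=8, a_6=13, a_7=21, a_8=34, a_9=55, ...
a_24 = 75025.

75025


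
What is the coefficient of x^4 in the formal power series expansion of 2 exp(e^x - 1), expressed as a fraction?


exp(e^x - 1) is the exponential generating function for the Bell numbers Bell_k: exp(e^x - 1) = sum_{k>=0} Bell_k x^k / k!.
So the coefficient of x^4 in 2 exp(e^x - 1) is 2 Bell_4 / 4!.
Computing: Bell_4 = 15 and 4! = 24, giving
2 * 15/24 = 5/4.

5/4


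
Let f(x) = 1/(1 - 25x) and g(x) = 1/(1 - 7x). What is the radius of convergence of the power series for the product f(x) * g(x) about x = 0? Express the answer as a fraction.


The radius of 1/(1 - 25x) is 1/25 (nearest singularity at x = 1/25), and the radius of 1/(1 - 7x) is 1/7.
The product f(x)*g(x) = 1/((1 - 25x)(1 - 7x)) has singularities at both 1/25 and 1/7, so its radius of convergence is the distance to the nearest one:
min(1/25, 1/7) = 1/25.

1/25


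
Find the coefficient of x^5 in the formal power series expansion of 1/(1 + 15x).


Write 1/(1 + c x) = 1/(1 - (-c) x) and apply the geometric-series identity
1/(1 - y) = sum_{k>=0} y^k to get 1/(1 + c x) = sum_{k>=0} (-c)^k x^k.
So the coefficient of x^k is (-c)^k = (-1)^k * c^k.
Here c = 15 and k = 5:
(-15)^5 = -1 * 759375 = -759375

-759375


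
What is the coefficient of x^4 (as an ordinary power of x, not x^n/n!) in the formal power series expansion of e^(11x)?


The exponential series is e^y = sum_{k>=0} y^k / k!. Substituting y = 11x gives
e^(11x) = sum_{k>=0} 11^k x^k / k!.
So the coefficient of x^n is a^n/n! with a = 11, n = 4:
11^4 / 4! = 14641/24 = 14641/24

14641/24


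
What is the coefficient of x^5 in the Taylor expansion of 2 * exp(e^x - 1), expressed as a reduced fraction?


exp(e^x - 1) = sum_{k>=0} Bell_k x^k / k!, where Bell_k is the k-th Bell number.
So the coefficient of x^5 is 2 * Bell_5 / 5!.
Computing: Bell_5 = 52 and 5! = 120, giving
2 * 52/120 = 13/15.

13/15


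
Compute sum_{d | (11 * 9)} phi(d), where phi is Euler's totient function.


First, 11 * 9 = 99. One classical identity is sum_{d | n} phi(d) = n (each k in [1, n] has a unique gcd with n, and among the k's with gcd(k, n) = n/d there are phi(d) of them). So the sum equals 99. We also verify directly:
Divisors of 99: 1, 3, 9, 11, 33, 99.
phi values: 1, 2, 6, 10, 20, 60.
Sum = 99.

99


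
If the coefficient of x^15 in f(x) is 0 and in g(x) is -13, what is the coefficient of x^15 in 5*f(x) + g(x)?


Scalar multiplication scales coefficients: 5 * 0 = 0.
Then add the g coefficient: 0 + -13
= -13

-13


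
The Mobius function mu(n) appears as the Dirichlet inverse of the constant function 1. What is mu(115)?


115 = 5 * 23 (all distinct primes).
mu(115) = (-1)^2 = 1

1


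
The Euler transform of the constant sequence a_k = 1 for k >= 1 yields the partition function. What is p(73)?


The Euler transform converts the sequence a_k = 1 into the number of integer partitions.
Using the recurrence or dynamic programming:
p(73) = 6185689

6185689


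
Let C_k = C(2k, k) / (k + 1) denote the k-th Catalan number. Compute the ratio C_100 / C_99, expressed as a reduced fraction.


Using C_k = (2k)! / (k! (k+1)!), the ratio C_{k+1}/C_k simplifies to
C_{k+1}/C_k = [(2k+2)! / ((k+1)! (k+2)!)] * [k! (k+1)! / (2k)!]
 = (2k+2)(2k+1) / ((k+1)(k+2)) = 2(2k+1) / (k+2).
For k = 99: 2(2*99 + 1) / (99 + 2) = 398/101 = 398/101.

398/101


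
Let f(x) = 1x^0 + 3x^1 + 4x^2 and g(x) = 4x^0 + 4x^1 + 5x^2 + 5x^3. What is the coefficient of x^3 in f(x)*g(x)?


Cauchy product at x^3:
1*5 + 3*5 + 4*4
= 36

36


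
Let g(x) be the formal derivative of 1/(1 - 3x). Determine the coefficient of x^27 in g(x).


Differentiate termwise: d/dx sum_{k>=0} 3^k x^k = sum_{k>=1} k 3^k x^(k-1) = sum_{j>=0} (j+1) 3^(j+1) x^j.
Equivalently, d/dx [1/(1 - 3x)] = 3/(1 - 3x)^2.
For j = 27: 28 * 3^28 = 28 * 22876792454961 = 640550188738908.

640550188738908


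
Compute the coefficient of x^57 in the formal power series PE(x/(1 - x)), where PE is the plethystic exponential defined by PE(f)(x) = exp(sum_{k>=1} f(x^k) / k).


For f(x) = x/(1 - x) we have
sum_{k>=1} f(x^k) / k = sum_{k>=1} (1/k) * x^k / (1 - x^k) = sum_{k, m >= 1} x^(k m) / k,
which after exponentiating simplifies to
PE(x/(1 - x)) = prod_{k>=1} 1 / (1 - x^k).
This is the generating function for the partition function p(n), so the coefficient of x^57 is p(57).
Computing p(57) by dynamic programming over parts 1, 2, ..., 57: p(57) = 614154.

614154


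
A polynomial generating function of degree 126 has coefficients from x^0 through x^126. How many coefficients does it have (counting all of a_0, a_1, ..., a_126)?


A polynomial of degree 126 takes the form a_0 + a_1 x + ... + a_126 x^126.
The number of coefficients is 126 + 1 = 127.

127


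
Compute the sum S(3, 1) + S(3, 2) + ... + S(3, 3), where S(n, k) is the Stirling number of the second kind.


By definition, S(n, k) counts partitions of an n-set into exactly k nonempty blocks.
Computing row n = 3 for k = 1..3:
S(3, k): 1, 3, 1
Sum = 5. (This equals Bell_3 since the sum runs over all k.)

5


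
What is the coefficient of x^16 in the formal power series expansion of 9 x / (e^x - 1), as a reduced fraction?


The exponential generating function for Bernoulli numbers is
x / (e^x - 1) = sum_{k>=0} B_k x^k / k!.
So the coefficient of x^16 in 9 x / (e^x - 1) is 9 B_16 / 16!.
Computing: B_16 = -3617/510, 16! = 20922789888000, giving
9 * -3617/510 / 20922789888000 = -3617/1185624760320000.

-3617/1185624760320000


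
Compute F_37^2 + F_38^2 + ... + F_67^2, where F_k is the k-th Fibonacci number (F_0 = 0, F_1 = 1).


There is a standard identity sum_{k=0}^{N} F_k^2 = F_N * F_{N+1} (proved inductively from the telescoping relation F_k^2 = F_k F_{k+1} - F_{k-1} F_k). Then
sum_{k=37}^{67} F_k^2 = F_67 F_68 - F_36 F_37.
Computing: F_67 = 44945570212853, F_68 = 72723460248141, F_36 = 14930352, F_37 = 24157817.
Sum = 44945570212853 * 72723460248141 - 14930352 * 24157817 = 3268597388704084684856194689.

3268597388704084684856194689


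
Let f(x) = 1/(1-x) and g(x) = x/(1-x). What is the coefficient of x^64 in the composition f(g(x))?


First simplify the composition: f(g(x)) = 1/(1 - x/(1-x)) = (1-x)/((1-x) - x) = (1-x)/(1-2x).
Now extract the coefficient. Write (1-x)/(1-2x) = 1/(1-2x) - x/(1-2x).
The coefficient of x^n in 1/(1-2x) is 2^n, and in x/(1-2x) is 2^(n-1) (for n >= 1).
So the coefficient of x^64 is 2^64 - 2^63 = 18446744073709551616 - 9223372036854775808 = 9223372036854775808.

9223372036854775808


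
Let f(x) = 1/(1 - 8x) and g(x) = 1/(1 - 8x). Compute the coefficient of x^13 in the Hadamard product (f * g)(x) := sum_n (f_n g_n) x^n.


f has coefficients f_k = 8^k and g has coefficients g_k = 8^k, so the Hadamard product has coefficient (f*g)_k = 8^k * 8^k = 64^k.
For k = 13: 64^13 = 302231454903657293676544.

302231454903657293676544


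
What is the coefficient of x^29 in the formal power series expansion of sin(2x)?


The Maclaurin series is sin(t) = sum_{k>=0} (-1)^k t^(2k+1) / (2k+1)!, so substituting t = 2x, only odd powers of x are nonzero, with coefficient of x^(2k+1) equal to (-1)^k 2^(2k+1) / (2k+1)!.
Write 29 = 2*14 + 1, giving the coefficient (-1)^14 * 2^29 / 29! = 536870912/8841761993739701954543616000000 = 16/263505041412702261046875.

16/263505041412702261046875


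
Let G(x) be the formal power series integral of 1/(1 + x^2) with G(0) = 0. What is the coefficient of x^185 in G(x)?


1/(1 + x^2) = sum_{j>=0} (-1)^j x^(2j). Integrating termwise with G(0) = 0:
G(x) = sum_{j>=0} (-1)^j x^(2j+1) / (2j+1) = arctan(x).
Only odd powers are nonzero. For x^185 write 185 = 2*92 + 1, giving
(-1)^92 / 185 = 1/185 = 1/185.

1/185


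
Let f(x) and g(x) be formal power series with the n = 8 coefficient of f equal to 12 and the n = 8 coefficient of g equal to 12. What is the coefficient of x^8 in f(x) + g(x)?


Addition of formal power series is termwise.
The coefficient of x^8 in f + g = 12 + 12
= 24

24


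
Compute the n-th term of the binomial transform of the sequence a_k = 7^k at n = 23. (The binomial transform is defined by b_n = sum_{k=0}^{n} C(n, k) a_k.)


With a_k = 7^k, b_n = sum_{k=0}^{n} C(n, k) 7^k = (1 + 7)^n by the binomial theorem.
For n = 23: (1 + 7)^23 = 8^23 = 590295810358705651712.

590295810358705651712


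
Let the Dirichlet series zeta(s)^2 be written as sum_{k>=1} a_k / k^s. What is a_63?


The Dirichlet convolution of the constant function 1 with itself gives (1 * 1)(k) = sum_{d | k} 1 = d(k), the number of positive divisors of k.
Since zeta(s) = sum_{k>=1} 1/k^s, we have zeta(s)^2 = sum_{k>=1} d(k)/k^s, so a_k = d(k).
For k = 63: the divisors are 1, 3, 7, 9, 21, 63.
Count = 6.

6


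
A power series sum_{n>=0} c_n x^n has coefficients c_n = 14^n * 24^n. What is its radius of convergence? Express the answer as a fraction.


By the root test (Cauchy-Hadamard), the radius is R = 1 / limsup_n |c_n|^(1/n).
Here |c_n|^(1/n) = (14^n * 24^n)^(1/n) = 14 * 24 = 336 for all n.
So R = 1/336 = 1/336.

1/336


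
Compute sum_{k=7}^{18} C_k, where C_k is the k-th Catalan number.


C_7 through C_18: 429, 1430, 4862, 16796, 58786, 208012, 742900, 2674440, 9694845, 35357670, 129644790, 477638700
Sum = 429 + 1430 + 4862 + 16796 + 58786 + 208012 + 742900 + 2674440 + 9694845 + 35357670 + 129644790 + 477638700
= 656043660

656043660


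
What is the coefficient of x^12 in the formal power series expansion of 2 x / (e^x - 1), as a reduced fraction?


The exponential generating function for Bernoulli numbers is
x / (e^x - 1) = sum_{k>=0} B_k x^k / k!.
So the coefficient of x^12 in 2 x / (e^x - 1) is 2 B_12 / 12!.
Computing: B_12 = -691/2730, 12! = 479001600, giving
2 * -691/2730 / 479001600 = -691/653837184000.

-691/653837184000


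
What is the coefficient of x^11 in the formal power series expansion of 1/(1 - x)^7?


The expansion 1/(1 - x)^r = sum_{k>=0} C(k + r - 1, r - 1) x^k follows from the multiset / negative-binomial theorem (or from repeated differentiation of the geometric series).
For r = 7 and k = 11:
C(17, 6) = 355687428096000 / (720 * 39916800) = 12376.

12376


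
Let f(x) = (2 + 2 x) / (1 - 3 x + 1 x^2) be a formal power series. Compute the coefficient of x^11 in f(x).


Write f(x) = sum_{k>=0} a_k x^k. Multiplying both sides by 1 - 3 x + 1 x^2 gives
(1 - 3 x + 1 x^2) sum_{k>=0} a_k x^k = 2 + 2 x.
Matching coefficients:
 x^0: a_0 = 2
 x^1: a_1 - 3 a_0 = 2  =>  a_1 = 3*2 + 2 = 8
 x^k (k >= 2): a_k = 3 a_{k-1} - 1 a_{k-2}.
Iterating: a_2 = 22, a_3 = 58, a_4 = 152, a_5 = 398, a_6 = 1042, a_7 = 2728, a_8 = 7142, a_9 = 18698, a_10 = 48952, a_11 = 128158.
So the coefficient of x^11 is 128158.

128158


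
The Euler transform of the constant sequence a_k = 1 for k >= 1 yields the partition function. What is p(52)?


The Euler transform converts the sequence a_k = 1 into the number of integer partitions.
Using the recurrence or dynamic programming:
p(52) = 281589

281589


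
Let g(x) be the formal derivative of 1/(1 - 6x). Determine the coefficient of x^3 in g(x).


Differentiate termwise: d/dx sum_{k>=0} 6^k x^k = sum_{k>=1} k 6^k x^(k-1) = sum_{j>=0} (j+1) 6^(j+1) x^j.
Equivalently, d/dx [1/(1 - 6x)] = 6/(1 - 6x)^2.
For j = 3: 4 * 6^4 = 4 * 1296 = 5184.

5184


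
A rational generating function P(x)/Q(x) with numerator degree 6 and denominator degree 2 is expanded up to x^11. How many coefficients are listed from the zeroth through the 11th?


Expanding up to x^11 gives the coefficients for x^0, x^1, ..., x^11.
That is 11 + 1 = 12 coefficients in total.

12


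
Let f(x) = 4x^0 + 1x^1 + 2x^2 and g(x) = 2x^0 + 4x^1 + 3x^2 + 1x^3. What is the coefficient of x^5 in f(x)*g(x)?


Cauchy product at x^5:
2*1
= 2

2


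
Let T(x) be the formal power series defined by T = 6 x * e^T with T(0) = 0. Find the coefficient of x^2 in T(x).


Apply the Lagrange inversion formula: if T = 6 x * phi(T) with phi(t) = e^t, then
[x^n] T = 6^n * (1/n) [t^(n-1)] phi(t)^n = 6^n * (1/n) [t^(n-1)] e^(n t) = 6^n * (1/n) * n^(n-1) / (n-1)! = 6^n * n^(n-1) / n!.
When c = 1 this is the Cayley count of rooted labeled trees on n vertices, divided by n!.
For n = 2: 6^2 * 2^1 / 2! = 36 * 2/2 = 36.

36


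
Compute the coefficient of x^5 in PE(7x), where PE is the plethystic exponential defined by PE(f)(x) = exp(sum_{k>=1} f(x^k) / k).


With f(x) = 7x, the exponent is sum_{k>=1} 7 x^k / k = 7 * (-ln(1 - x)). Exponentiating:
PE(7x) = exp(-7 ln(1 - x)) = 1/(1 - x)^7.
By the negative binomial expansion, [x^n] 1/(1 - x)^7 = C(n + 6, 6).
For n = 5: C(11, 6) = 462.

462


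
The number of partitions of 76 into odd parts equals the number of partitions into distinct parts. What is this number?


Computing partitions of 76 into odd parts (1, 3, 5, ...):
Using the generating function prod_{k>=0} 1/(1-x^(2k+1)),
the count is 53250

53250


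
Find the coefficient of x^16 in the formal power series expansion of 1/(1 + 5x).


Write 1/(1 + c x) = 1/(1 - (-c) x) and apply the geometric-series identity
1/(1 - y) = sum_{k>=0} y^k to get 1/(1 + c x) = sum_{k>=0} (-c)^k x^k.
So the coefficient of x^k is (-c)^k = (-1)^k * c^k.
Here c = 5 and k = 16:
(-5)^16 = 1 * 152587890625 = 152587890625

152587890625


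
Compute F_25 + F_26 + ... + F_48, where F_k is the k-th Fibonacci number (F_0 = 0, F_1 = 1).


Use the identity sum_{k=0}^{N} F_k = F_{N+2} - 1 (which follows from F_{k+2} - F_{k+1} = F_k). Then
sum_{k=25}^{48} F_k = (F_{50} - 1) - (F_{26} - 1) = F_{50} - F_{26}.
Computing: F_{50} = 12586269025, F_{26} = 121393, so
Sum = 12586269025 - 121393 = 12586147632.

12586147632


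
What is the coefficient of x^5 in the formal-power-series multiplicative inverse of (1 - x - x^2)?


Let the inverse be f(x) = sum_{k>=0} a_k x^k. From f(x) * (1 - x - x^2) = 1 and matching coefficients:
 x^0: a_0 = 1.
 x^1: a_1 - a_0 = 0, so a_1 = 1.
 x^k (k >= 2): a_k - a_{k-1} - a_{k-2} = 0, i.e. a_k = a_{k-1} + a_{k-2}.
This is the Fibonacci-type recurrence shifted so that a_0 = a_1 = 1.
Iterating: a_0=1, a_1=1, a_2=2, a_3=3, a_4=5, a_5=8
a_5 = 8.

8


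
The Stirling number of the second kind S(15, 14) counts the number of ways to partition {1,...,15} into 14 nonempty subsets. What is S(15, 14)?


Using the explicit formula S(n,k) = (1/k!) sum_{j=0}^{k} (-1)^(k-j) C(k,j) j^n:
S(15, 14) = 105
Equivalently, S(n,k) is n! times the coefficient of x^n in the EGF (e^x - 1)^k / k!.

105


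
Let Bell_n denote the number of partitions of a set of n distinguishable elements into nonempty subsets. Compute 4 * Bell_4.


Bell_4 can be computed from the Bell triangle or from Dobinski's identity Bell_n = (1/e) * sum_{k>=0} k^n / k!.
Computing Bell_4 = 15.
Then 4 * 15 = 60.

60


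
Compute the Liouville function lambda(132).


The Liouville function is lambda(k) = (-1)^Omega(k), where Omega(k) counts the prime factors of k with multiplicity.
Factoring: 132 = 2 * 2 * 3 * 11, so Omega(132) = 4.
lambda(132) = (-1)^4 = 1.

1


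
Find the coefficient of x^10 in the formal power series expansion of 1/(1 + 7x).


Write 1/(1 + c x) = 1/(1 - (-c) x) and apply the geometric-series identity
1/(1 - y) = sum_{k>=0} y^k to get 1/(1 + c x) = sum_{k>=0} (-c)^k x^k.
So the coefficient of x^k is (-c)^k = (-1)^k * c^k.
Here c = 7 and k = 10:
(-7)^10 = 1 * 282475249 = 282475249

282475249


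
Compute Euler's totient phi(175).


phi(n) counts integers in [1, n] coprime to n. Using the multiplicative formula phi(n) = n * prod_{p | n} (1 - 1/p):
175 = 5^2 * 7, so
phi(175) = 175 * (1 - 1/5) * (1 - 1/7) = 120.

120


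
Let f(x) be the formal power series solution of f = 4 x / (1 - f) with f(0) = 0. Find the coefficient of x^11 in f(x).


Apply Lagrange inversion: f = 4 x * phi(f) with phi(t) = 1/(1 - t), so
[x^n] f = 4^n * (1/n) [t^(n-1)] phi(t)^n = 4^n * (1/n) [t^(n-1)] (1 - t)^(-n) = 4^n * (1/n) C(2n - 2, n - 1) = 4^n * C_{n-1}.
For n = 11: C_10 = C(20, 10) / 11 = 184756/11 = 16796.
With the 4^11 = 4194304 factor, the coefficient is 4194304 * 16796 = 70447529984.

70447529984


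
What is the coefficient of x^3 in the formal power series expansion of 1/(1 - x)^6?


The expansion 1/(1 - x)^r = sum_{k>=0} C(k + r - 1, r - 1) x^k follows from the multiset / negative-binomial theorem (or from repeated differentiation of the geometric series).
For r = 6 and k = 3:
C(8, 5) = 40320 / (120 * 6) = 56.

56


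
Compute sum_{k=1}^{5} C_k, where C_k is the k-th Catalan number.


C_1 through C_5: 1, 2, 5, 14, 42
Sum = 1 + 2 + 5 + 14 + 42
= 64

64


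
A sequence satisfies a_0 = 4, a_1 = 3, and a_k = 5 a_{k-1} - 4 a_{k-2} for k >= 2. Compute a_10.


The characteristic equation is t^2 - 5 t + 4 = 0, with roots r_1 = 4 and r_2 = 1 (so c_1 = r_1 + r_2, c_2 = -r_1 r_2 as required).
One can use the closed form a_n = A r_1^n + B r_2^n, but direct iteration is more reliable:
a_0 = 4, a_1 = 3, a_2 = -1, a_3 = -17, a_4 = -81, a_5 = -337, a_6 = -1361, a_7 = -5457, a_8 = -21841, a_9 = -87377, a_10 = -349521.
So a_10 = -349521.

-349521


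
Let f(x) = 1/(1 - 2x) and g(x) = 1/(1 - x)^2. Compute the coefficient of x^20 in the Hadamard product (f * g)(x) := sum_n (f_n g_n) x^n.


f has coefficients f_k = 2^k. For g = 1/(1 - x)^2 the coefficient is g_k = C(k + 1, 1) = k + 1. The Hadamard coefficient is (f * g)_k = 2^k * (k + 1).
For k = 20: 2^20 * 21 = 1048576 * 21 = 22020096.

22020096


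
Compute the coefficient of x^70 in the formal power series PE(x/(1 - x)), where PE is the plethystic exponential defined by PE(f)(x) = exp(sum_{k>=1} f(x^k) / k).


For f(x) = x/(1 - x) we have
sum_{k>=1} f(x^k) / k = sum_{k>=1} (1/k) * x^k / (1 - x^k) = sum_{k, m >= 1} x^(k m) / k,
which after exponentiating simplifies to
PE(x/(1 - x)) = prod_{k>=1} 1 / (1 - x^k).
This is the generating function for the partition function p(n), so the coefficient of x^70 is p(70).
Computing p(70) by dynamic programming over parts 1, 2, ..., 70: p(70) = 4087968.

4087968


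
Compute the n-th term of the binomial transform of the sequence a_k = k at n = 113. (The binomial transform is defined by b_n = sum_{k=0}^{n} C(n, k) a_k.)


With a_k = k, b_n = sum_{k=0}^{n} C(n, k) k. Using k * C(n, k) = n * C(n-1, k-1) gives b_n = n * sum_{k>=1} C(n-1, k-1) = n * 2^(n-1).
For n = 113: 113 * 2^112 = 113 * 5192296858534827628530496329220096 = 586729545014435522023946085201870848.

586729545014435522023946085201870848


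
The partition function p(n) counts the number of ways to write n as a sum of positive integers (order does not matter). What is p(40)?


Using the generating function prod_{k>=1} 1/(1-x^k), we compute p(40).
By dynamic programming over parts 1 through 40:
p(40) = 37338

37338


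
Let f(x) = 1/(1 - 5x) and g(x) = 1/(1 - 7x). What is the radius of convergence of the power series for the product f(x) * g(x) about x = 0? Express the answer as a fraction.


The radius of 1/(1 - 5x) is 1/5 (nearest singularity at x = 1/5), and the radius of 1/(1 - 7x) is 1/7.
The product f(x)*g(x) = 1/((1 - 5x)(1 - 7x)) has singularities at both 1/5 and 1/7, so its radius of convergence is the distance to the nearest one:
min(1/5, 1/7) = 1/7.

1/7


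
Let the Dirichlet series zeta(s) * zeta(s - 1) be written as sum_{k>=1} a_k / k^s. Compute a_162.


Convolution gives a_k = sum_{d | k} d * 1 = sum_{d | k} d = sigma(k), the sum of positive divisors of k.
For k = 162, the divisors are 1, 2, 3, 6, 9, 18, 27, 54, 81, 162, so
sigma(162) = 1 + 2 + 3 + 6 + 9 + 18 + 27 + 54 + 81 + 162 = 363.

363


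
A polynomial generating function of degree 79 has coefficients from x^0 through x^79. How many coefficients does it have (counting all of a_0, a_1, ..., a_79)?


A polynomial of degree 79 takes the form a_0 + a_1 x + ... + a_79 x^79.
The number of coefficients is 79 + 1 = 80.

80


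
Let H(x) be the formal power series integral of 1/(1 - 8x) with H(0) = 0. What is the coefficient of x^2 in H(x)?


1/(1 - 8x) = sum_{k>=0} 8^k x^k. Integrating termwise with H(0) = 0:
H(x) = sum_{k>=0} 8^k x^(k+1) / (k+1) = sum_{m>=1} 8^(m-1) x^m / m.
For m = 2: 8^1/2 = 8/2 = 4.

4


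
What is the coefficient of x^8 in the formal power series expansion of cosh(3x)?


The Maclaurin series is cosh(t) = sum_{m>=0} t^(2m) / (2m)!, so substituting t = 3x, only even powers of x are nonzero, with coefficient of x^(2m) equal to 3^(2m) / (2m)!.
For x^8 the coefficient is 3^8/8! = 6561/40320 = 729/4480.

729/4480


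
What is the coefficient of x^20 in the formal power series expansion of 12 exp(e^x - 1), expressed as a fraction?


exp(e^x - 1) is the exponential generating function for the Bell numbers Bell_k: exp(e^x - 1) = sum_{k>=0} Bell_k x^k / k!.
So the coefficient of x^20 in 12 exp(e^x - 1) is 12 Bell_20 / 20!.
Computing: Bell_20 = 51724158235372 and 20! = 2432902008176640000, giving
12 * 51724158235372/2432902008176640000 = 263898766507/1034397112320000.

263898766507/1034397112320000


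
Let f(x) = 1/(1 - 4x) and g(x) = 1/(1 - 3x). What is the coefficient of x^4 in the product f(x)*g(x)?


The coefficient of x^n in f*g is the Cauchy product: sum_{k=0}^{n} a^k * b^(n-k).
With a=4, b=3, n=4:
sum_{k=0}^{4} 4^k * 3^(4-k)
= 781

781


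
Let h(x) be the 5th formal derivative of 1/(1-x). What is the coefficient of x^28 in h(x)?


Differentiating 5 times: d^5/dx^5 [1/(1-x)] = 5!/(1-x)^6.
The expansion 1/(1-x)^6 = sum_{k>=0} C(k+5, 5) x^k, so the coefficient of x^n in 5!/(1-x)^6 is 5! * C(n+5, 5).
For n = 28: 120 * C(33, 5) = 120 * 237336 = 28480320

28480320


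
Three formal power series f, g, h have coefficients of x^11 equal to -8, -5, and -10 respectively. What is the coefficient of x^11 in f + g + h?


Series addition is componentwise:
-8 + -5 + -10
= -23

-23


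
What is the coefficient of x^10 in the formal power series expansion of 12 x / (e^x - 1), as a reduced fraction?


The exponential generating function for Bernoulli numbers is
x / (e^x - 1) = sum_{k>=0} B_k x^k / k!.
So the coefficient of x^10 in 12 x / (e^x - 1) is 12 B_10 / 10!.
Computing: B_10 = 5/66, 10! = 3628800, giving
12 * 5/66 / 3628800 = 1/3991680.

1/3991680


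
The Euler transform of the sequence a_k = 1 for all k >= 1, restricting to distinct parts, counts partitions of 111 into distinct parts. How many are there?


Partitions of 111 into distinct parts can be computed via generating function.
Product (1+x)(1+x^2)(1+x^3)...
The coefficient of x^111 = 1087744

1087744


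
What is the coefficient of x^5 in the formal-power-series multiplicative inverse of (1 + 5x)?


The inverse is 1/(1 + 5x). Apply the geometric identity 1/(1 - y) = sum_{k>=0} y^k with y = -5x:
1/(1 + 5x) = sum_{k>=0} (-5)^k x^k.
So the coefficient of x^5 is (-5)^5 = -3125.

-3125


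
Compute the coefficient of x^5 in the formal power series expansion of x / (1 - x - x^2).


Let f(x) = sum_{k>=0} a_k x^k. Multiplying f(x) * (1 - x - x^2) = x and matching coefficients gives a_0 = 0, a_1 = 1, and a_k = a_{k-1} + a_{k-2} for k >= 2. These are the Fibonacci numbers F_k.
Iterating from F_0 = 0, F_1 = 1:
F_0=0, F_1=1, F_2=1, F_3=2, F_4=3, F_5=5
F_5 = 5.

5


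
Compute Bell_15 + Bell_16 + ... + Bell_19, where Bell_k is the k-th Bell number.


Recall Bell_k counts set partitions of a k-set (with Bell_0 = 1 by convention).
Bell_15 through Bell_19: 1382958545, 10480142147, 82864869804, 682076806159, 5832742205057
Sum = 1382958545 + 10480142147 + 82864869804 + 682076806159 + 5832742205057 = 6609546981712.

6609546981712


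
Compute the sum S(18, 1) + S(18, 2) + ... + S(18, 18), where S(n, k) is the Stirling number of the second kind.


By definition, S(n, k) counts partitions of an n-set into exactly k nonempty blocks.
Computing row n = 18 for k = 1..18:
S(18, k): 1, 131071, 64439010, 2798806985, 28958095545, 110687251039, 197462483400, 189036065010, 106175395755, 37112163803, 8391004908, 1256328866, 125854638, 8408778, 367200, 9996, 153, 1
Sum = 682076806159. (This equals Bell_18 since the sum runs over all k.)

682076806159


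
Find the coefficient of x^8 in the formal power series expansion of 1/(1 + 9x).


Write 1/(1 + c x) = 1/(1 - (-c) x) and apply the geometric-series identity
1/(1 - y) = sum_{k>=0} y^k to get 1/(1 + c x) = sum_{k>=0} (-c)^k x^k.
So the coefficient of x^k is (-c)^k = (-1)^k * c^k.
Here c = 9 and k = 8:
(-9)^8 = 1 * 43046721 = 43046721

43046721


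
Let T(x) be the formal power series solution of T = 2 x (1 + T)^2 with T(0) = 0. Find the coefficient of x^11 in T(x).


Apply the Lagrange inversion formula: if T = 2 x * phi(T) with phi(t) = (1 + t)^2, then [x^n] T = 2^n * (1/n) [t^(n-1)] phi(t)^n = 2^n * (1/n) [t^(n-1)] (1 + t)^(2n) = 2^n * (1/n) C(2n, n-1).
Using the identity C(2n, n-1) = C(2n, n) * n / (n+1), the unscaled factor equals C(2n, n) / (n+1) = C_n, the n-th Catalan number.
For n = 11: C_11 = C(22, 11) / 12 = 705432/12 = 58786.
With the 2^11 = 2048 factor, the coefficient is 2048 * 58786 = 120393728.

120393728


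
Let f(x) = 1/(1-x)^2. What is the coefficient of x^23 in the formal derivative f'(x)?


Differentiate: d/dx [ 1/(1-x)^r ] = r / (1-x)^(r+1).
Here r = 2, so f'(x) = 2 / (1-x)^3.
The expansion of 1/(1-x)^(r+1) has coefficient of x^n equal to C(n+r, r).
So the coefficient of x^23 in f'(x) is
2 * C(25, 2) = 2 * 300 = 600

600


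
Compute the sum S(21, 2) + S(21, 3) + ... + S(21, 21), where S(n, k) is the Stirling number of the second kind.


By definition, S(n, k) counts partitions of an n-set into exactly k nonempty blocks.
Computing row n = 21 for k = 2..21:
S(21, k): 1048575, 1742343625, 181509070050, 3791262568401, 26585679462804, 82310957214948, 132511015347084, 123272476465204, 71187132291275, 26826851689001, 6833042030178, 1204909218331, 149304004500, 13087462580, 809944464, 34952799, 1023435, 19285, 210, 1
Sum = 474869816156750.

474869816156750
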